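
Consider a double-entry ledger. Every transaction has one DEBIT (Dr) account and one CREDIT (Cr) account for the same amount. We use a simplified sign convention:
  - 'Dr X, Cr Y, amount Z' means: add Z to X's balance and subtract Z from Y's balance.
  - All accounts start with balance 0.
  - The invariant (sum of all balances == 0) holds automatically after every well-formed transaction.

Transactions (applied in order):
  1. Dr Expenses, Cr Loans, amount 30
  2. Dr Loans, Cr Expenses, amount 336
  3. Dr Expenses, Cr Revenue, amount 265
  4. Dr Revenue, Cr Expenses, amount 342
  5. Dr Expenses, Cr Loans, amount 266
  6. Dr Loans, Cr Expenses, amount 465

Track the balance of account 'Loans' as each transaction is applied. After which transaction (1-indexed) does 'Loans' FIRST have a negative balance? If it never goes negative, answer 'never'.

After txn 1: Loans=-30

Answer: 1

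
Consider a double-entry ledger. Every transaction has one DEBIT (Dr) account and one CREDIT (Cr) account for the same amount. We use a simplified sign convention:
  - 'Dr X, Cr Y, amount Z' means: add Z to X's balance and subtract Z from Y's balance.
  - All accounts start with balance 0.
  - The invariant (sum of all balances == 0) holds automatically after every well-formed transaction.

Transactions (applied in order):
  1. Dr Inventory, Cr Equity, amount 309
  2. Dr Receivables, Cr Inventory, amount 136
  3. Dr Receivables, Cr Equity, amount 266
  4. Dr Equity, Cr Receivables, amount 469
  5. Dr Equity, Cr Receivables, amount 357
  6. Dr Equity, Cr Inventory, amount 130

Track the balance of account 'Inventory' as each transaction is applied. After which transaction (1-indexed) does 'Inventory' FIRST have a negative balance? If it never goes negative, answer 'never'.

After txn 1: Inventory=309
After txn 2: Inventory=173
After txn 3: Inventory=173
After txn 4: Inventory=173
After txn 5: Inventory=173
After txn 6: Inventory=43

Answer: never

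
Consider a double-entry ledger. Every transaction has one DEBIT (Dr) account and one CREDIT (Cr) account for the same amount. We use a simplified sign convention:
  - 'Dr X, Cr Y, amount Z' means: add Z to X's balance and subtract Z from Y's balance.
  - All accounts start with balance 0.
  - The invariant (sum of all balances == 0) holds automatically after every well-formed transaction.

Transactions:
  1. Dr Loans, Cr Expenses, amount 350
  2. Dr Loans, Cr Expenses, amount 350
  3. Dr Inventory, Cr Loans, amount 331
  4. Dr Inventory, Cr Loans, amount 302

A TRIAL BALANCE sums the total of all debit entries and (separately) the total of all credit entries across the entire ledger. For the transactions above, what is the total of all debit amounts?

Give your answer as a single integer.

Answer: 1333

Derivation:
Txn 1: debit+=350
Txn 2: debit+=350
Txn 3: debit+=331
Txn 4: debit+=302
Total debits = 1333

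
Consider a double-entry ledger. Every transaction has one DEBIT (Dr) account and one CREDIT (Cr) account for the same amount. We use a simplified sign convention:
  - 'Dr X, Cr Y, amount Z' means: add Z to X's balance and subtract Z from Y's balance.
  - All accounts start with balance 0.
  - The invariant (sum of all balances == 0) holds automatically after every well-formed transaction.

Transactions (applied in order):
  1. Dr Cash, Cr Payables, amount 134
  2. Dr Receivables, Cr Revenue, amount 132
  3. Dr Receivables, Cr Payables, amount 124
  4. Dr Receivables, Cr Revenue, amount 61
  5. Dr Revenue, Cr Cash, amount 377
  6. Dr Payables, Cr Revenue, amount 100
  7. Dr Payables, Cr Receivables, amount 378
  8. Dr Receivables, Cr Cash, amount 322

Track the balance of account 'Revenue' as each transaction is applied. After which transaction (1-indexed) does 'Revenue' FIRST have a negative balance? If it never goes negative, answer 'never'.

After txn 1: Revenue=0
After txn 2: Revenue=-132

Answer: 2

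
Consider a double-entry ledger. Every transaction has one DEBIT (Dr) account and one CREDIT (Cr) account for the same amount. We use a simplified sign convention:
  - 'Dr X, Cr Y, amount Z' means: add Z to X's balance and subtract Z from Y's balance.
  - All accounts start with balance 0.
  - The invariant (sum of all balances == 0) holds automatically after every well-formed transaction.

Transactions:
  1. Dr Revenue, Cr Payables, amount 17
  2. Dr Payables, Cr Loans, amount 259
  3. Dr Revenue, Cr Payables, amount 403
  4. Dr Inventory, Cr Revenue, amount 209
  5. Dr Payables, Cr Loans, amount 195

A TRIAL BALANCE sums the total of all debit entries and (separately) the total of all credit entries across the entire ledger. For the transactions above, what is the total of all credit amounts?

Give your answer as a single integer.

Answer: 1083

Derivation:
Txn 1: credit+=17
Txn 2: credit+=259
Txn 3: credit+=403
Txn 4: credit+=209
Txn 5: credit+=195
Total credits = 1083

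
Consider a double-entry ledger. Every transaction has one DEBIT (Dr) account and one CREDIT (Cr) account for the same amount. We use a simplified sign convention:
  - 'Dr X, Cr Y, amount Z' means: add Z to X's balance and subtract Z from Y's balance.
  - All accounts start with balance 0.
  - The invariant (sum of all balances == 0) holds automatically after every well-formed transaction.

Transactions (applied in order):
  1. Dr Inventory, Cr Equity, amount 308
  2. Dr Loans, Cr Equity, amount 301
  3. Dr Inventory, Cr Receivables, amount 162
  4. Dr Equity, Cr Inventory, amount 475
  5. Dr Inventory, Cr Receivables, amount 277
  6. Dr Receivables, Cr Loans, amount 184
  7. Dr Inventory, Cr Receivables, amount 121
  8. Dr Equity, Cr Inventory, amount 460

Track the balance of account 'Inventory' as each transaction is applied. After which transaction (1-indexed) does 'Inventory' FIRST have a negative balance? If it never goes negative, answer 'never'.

After txn 1: Inventory=308
After txn 2: Inventory=308
After txn 3: Inventory=470
After txn 4: Inventory=-5

Answer: 4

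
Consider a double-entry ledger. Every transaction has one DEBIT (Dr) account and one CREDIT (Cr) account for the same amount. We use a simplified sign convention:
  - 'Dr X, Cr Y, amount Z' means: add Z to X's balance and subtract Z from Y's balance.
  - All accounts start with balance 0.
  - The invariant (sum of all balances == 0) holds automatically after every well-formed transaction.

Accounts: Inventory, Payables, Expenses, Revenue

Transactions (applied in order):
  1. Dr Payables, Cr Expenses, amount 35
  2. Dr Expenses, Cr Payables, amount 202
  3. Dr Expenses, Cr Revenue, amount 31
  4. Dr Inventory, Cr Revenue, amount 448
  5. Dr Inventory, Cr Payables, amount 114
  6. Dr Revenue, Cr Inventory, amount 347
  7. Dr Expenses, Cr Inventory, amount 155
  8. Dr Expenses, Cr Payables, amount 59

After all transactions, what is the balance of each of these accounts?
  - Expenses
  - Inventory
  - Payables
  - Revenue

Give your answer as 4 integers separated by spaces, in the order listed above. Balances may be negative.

After txn 1 (Dr Payables, Cr Expenses, amount 35): Expenses=-35 Payables=35
After txn 2 (Dr Expenses, Cr Payables, amount 202): Expenses=167 Payables=-167
After txn 3 (Dr Expenses, Cr Revenue, amount 31): Expenses=198 Payables=-167 Revenue=-31
After txn 4 (Dr Inventory, Cr Revenue, amount 448): Expenses=198 Inventory=448 Payables=-167 Revenue=-479
After txn 5 (Dr Inventory, Cr Payables, amount 114): Expenses=198 Inventory=562 Payables=-281 Revenue=-479
After txn 6 (Dr Revenue, Cr Inventory, amount 347): Expenses=198 Inventory=215 Payables=-281 Revenue=-132
After txn 7 (Dr Expenses, Cr Inventory, amount 155): Expenses=353 Inventory=60 Payables=-281 Revenue=-132
After txn 8 (Dr Expenses, Cr Payables, amount 59): Expenses=412 Inventory=60 Payables=-340 Revenue=-132

Answer: 412 60 -340 -132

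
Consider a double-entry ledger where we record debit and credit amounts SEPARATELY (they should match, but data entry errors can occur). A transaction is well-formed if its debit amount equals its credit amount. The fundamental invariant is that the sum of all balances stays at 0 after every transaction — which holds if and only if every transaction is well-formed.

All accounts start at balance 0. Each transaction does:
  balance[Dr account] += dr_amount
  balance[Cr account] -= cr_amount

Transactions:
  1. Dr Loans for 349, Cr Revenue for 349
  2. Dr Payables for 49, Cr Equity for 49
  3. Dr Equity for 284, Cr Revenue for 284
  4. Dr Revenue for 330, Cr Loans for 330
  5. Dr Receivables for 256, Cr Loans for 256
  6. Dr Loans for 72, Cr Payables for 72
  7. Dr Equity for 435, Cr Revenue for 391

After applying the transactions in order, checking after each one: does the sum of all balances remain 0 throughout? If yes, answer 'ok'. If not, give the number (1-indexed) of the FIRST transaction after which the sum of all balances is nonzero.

Answer: 7

Derivation:
After txn 1: dr=349 cr=349 sum_balances=0
After txn 2: dr=49 cr=49 sum_balances=0
After txn 3: dr=284 cr=284 sum_balances=0
After txn 4: dr=330 cr=330 sum_balances=0
After txn 5: dr=256 cr=256 sum_balances=0
After txn 6: dr=72 cr=72 sum_balances=0
After txn 7: dr=435 cr=391 sum_balances=44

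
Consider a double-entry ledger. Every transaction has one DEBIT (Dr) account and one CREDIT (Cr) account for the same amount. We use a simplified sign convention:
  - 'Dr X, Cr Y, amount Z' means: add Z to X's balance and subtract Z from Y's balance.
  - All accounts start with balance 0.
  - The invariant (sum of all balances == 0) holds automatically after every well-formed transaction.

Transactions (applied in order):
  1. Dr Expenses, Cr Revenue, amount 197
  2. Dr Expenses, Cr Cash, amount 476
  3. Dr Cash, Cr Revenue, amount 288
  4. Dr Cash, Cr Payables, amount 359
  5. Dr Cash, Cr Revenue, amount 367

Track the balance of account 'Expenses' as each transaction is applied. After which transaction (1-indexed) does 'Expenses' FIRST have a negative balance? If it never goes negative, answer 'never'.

After txn 1: Expenses=197
After txn 2: Expenses=673
After txn 3: Expenses=673
After txn 4: Expenses=673
After txn 5: Expenses=673

Answer: never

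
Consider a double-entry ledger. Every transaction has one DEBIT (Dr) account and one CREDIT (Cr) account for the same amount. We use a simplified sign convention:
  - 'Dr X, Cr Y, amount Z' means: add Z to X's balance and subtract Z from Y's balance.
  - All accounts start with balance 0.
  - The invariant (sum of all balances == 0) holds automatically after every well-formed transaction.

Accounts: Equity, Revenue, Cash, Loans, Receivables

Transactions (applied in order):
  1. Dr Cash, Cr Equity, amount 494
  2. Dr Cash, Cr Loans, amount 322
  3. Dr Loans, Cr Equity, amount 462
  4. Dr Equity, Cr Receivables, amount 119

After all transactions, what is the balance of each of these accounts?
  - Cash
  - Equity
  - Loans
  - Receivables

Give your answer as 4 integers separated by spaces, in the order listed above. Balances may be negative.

After txn 1 (Dr Cash, Cr Equity, amount 494): Cash=494 Equity=-494
After txn 2 (Dr Cash, Cr Loans, amount 322): Cash=816 Equity=-494 Loans=-322
After txn 3 (Dr Loans, Cr Equity, amount 462): Cash=816 Equity=-956 Loans=140
After txn 4 (Dr Equity, Cr Receivables, amount 119): Cash=816 Equity=-837 Loans=140 Receivables=-119

Answer: 816 -837 140 -119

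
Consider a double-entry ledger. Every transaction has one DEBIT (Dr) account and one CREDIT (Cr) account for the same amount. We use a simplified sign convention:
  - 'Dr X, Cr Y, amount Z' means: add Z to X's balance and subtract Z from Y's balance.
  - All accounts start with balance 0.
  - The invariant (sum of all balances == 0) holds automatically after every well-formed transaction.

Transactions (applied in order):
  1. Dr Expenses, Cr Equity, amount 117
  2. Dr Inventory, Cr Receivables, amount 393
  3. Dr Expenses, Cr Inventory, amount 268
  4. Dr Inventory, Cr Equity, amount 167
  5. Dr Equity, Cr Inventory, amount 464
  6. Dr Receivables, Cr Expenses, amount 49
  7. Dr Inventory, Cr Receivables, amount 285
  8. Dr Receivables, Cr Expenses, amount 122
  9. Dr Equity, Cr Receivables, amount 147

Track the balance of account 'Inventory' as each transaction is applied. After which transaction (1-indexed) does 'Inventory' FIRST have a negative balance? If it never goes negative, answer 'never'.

Answer: 5

Derivation:
After txn 1: Inventory=0
After txn 2: Inventory=393
After txn 3: Inventory=125
After txn 4: Inventory=292
After txn 5: Inventory=-172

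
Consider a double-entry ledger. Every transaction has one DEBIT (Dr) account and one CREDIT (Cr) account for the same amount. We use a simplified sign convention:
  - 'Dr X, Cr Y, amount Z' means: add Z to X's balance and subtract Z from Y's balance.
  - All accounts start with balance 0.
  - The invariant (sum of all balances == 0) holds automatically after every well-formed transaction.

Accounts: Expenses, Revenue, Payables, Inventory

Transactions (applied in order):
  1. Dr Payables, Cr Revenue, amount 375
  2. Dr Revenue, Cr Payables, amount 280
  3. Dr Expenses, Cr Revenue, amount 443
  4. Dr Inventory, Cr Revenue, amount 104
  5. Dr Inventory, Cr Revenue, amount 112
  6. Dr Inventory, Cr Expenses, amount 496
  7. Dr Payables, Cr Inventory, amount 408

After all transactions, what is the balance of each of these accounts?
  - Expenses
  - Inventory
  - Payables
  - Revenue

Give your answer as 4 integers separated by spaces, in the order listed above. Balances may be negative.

Answer: -53 304 503 -754

Derivation:
After txn 1 (Dr Payables, Cr Revenue, amount 375): Payables=375 Revenue=-375
After txn 2 (Dr Revenue, Cr Payables, amount 280): Payables=95 Revenue=-95
After txn 3 (Dr Expenses, Cr Revenue, amount 443): Expenses=443 Payables=95 Revenue=-538
After txn 4 (Dr Inventory, Cr Revenue, amount 104): Expenses=443 Inventory=104 Payables=95 Revenue=-642
After txn 5 (Dr Inventory, Cr Revenue, amount 112): Expenses=443 Inventory=216 Payables=95 Revenue=-754
After txn 6 (Dr Inventory, Cr Expenses, amount 496): Expenses=-53 Inventory=712 Payables=95 Revenue=-754
After txn 7 (Dr Payables, Cr Inventory, amount 408): Expenses=-53 Inventory=304 Payables=503 Revenue=-754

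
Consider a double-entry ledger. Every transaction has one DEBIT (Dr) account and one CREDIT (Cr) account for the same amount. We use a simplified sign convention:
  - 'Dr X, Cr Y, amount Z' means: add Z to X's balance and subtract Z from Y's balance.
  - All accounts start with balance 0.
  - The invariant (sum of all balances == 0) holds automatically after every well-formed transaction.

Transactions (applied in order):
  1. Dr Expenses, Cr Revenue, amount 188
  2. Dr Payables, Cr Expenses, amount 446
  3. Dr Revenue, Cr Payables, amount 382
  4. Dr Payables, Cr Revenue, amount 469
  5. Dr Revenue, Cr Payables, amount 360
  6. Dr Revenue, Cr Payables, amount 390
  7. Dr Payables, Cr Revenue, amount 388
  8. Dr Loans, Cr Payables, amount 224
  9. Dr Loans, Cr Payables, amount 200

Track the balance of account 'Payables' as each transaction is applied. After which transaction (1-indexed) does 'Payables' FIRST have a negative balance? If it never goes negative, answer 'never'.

Answer: 6

Derivation:
After txn 1: Payables=0
After txn 2: Payables=446
After txn 3: Payables=64
After txn 4: Payables=533
After txn 5: Payables=173
After txn 6: Payables=-217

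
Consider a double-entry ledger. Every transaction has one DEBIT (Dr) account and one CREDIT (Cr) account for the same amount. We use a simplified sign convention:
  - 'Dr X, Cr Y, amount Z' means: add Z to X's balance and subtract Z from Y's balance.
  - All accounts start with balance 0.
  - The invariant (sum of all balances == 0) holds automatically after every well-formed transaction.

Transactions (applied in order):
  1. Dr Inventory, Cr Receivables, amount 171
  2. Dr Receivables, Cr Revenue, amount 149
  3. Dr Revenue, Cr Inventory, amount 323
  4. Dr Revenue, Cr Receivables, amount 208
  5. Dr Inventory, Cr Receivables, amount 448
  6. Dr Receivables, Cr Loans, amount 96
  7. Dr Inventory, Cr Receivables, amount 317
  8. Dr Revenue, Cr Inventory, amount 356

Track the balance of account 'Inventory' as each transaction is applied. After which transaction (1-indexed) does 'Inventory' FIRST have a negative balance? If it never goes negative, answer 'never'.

After txn 1: Inventory=171
After txn 2: Inventory=171
After txn 3: Inventory=-152

Answer: 3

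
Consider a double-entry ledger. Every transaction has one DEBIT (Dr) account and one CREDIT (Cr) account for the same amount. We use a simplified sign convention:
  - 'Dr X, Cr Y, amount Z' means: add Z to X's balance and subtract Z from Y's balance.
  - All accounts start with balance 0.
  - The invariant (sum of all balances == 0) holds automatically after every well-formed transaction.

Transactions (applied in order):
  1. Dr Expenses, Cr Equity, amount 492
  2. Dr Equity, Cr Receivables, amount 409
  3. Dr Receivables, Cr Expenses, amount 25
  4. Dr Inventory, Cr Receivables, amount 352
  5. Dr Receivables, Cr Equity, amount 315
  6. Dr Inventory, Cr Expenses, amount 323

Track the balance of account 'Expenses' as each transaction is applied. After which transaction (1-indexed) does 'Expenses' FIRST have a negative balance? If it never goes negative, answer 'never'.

Answer: never

Derivation:
After txn 1: Expenses=492
After txn 2: Expenses=492
After txn 3: Expenses=467
After txn 4: Expenses=467
After txn 5: Expenses=467
After txn 6: Expenses=144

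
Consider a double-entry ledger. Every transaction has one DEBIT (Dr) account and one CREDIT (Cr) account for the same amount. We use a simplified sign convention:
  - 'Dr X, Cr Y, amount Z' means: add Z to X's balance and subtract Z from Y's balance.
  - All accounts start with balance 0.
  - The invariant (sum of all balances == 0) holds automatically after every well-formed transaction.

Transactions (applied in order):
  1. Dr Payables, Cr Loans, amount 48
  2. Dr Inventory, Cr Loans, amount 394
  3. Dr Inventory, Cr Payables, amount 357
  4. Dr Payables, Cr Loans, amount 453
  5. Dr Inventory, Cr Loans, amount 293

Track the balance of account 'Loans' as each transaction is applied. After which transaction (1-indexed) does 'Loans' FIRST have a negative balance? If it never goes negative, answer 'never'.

After txn 1: Loans=-48

Answer: 1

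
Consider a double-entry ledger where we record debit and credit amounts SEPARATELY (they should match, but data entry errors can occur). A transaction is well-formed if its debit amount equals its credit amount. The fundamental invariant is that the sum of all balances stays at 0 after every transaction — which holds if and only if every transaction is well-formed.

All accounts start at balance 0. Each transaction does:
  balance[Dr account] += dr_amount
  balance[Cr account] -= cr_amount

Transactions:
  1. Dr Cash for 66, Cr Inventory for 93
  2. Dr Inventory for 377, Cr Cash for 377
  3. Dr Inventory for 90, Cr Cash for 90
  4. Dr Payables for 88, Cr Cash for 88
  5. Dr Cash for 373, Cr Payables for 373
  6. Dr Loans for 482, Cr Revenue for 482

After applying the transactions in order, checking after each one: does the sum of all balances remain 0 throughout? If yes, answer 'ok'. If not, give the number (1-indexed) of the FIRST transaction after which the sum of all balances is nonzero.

Answer: 1

Derivation:
After txn 1: dr=66 cr=93 sum_balances=-27
After txn 2: dr=377 cr=377 sum_balances=-27
After txn 3: dr=90 cr=90 sum_balances=-27
After txn 4: dr=88 cr=88 sum_balances=-27
After txn 5: dr=373 cr=373 sum_balances=-27
After txn 6: dr=482 cr=482 sum_balances=-27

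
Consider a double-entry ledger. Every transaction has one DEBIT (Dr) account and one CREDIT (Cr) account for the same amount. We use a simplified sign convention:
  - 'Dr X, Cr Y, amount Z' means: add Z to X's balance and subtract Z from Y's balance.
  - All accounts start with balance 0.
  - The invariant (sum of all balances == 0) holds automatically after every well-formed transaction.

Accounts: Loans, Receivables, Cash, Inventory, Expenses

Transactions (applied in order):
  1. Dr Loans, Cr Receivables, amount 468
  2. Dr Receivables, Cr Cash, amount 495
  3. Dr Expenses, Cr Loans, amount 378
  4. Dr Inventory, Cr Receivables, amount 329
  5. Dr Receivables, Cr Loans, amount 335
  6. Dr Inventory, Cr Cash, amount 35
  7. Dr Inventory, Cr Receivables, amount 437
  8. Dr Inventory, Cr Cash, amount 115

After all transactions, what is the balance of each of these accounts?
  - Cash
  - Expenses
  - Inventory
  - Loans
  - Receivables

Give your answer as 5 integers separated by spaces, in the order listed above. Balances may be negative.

After txn 1 (Dr Loans, Cr Receivables, amount 468): Loans=468 Receivables=-468
After txn 2 (Dr Receivables, Cr Cash, amount 495): Cash=-495 Loans=468 Receivables=27
After txn 3 (Dr Expenses, Cr Loans, amount 378): Cash=-495 Expenses=378 Loans=90 Receivables=27
After txn 4 (Dr Inventory, Cr Receivables, amount 329): Cash=-495 Expenses=378 Inventory=329 Loans=90 Receivables=-302
After txn 5 (Dr Receivables, Cr Loans, amount 335): Cash=-495 Expenses=378 Inventory=329 Loans=-245 Receivables=33
After txn 6 (Dr Inventory, Cr Cash, amount 35): Cash=-530 Expenses=378 Inventory=364 Loans=-245 Receivables=33
After txn 7 (Dr Inventory, Cr Receivables, amount 437): Cash=-530 Expenses=378 Inventory=801 Loans=-245 Receivables=-404
After txn 8 (Dr Inventory, Cr Cash, amount 115): Cash=-645 Expenses=378 Inventory=916 Loans=-245 Receivables=-404

Answer: -645 378 916 -245 -404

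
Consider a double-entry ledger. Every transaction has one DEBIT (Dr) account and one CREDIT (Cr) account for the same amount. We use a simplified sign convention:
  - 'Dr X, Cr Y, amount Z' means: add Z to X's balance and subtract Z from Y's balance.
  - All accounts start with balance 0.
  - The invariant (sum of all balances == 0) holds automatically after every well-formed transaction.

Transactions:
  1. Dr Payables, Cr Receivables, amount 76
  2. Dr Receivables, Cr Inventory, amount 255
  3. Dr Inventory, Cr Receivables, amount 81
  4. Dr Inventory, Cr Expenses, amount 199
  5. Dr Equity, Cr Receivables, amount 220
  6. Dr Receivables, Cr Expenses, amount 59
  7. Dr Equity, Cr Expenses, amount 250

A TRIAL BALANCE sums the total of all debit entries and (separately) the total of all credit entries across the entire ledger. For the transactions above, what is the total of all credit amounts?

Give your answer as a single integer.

Answer: 1140

Derivation:
Txn 1: credit+=76
Txn 2: credit+=255
Txn 3: credit+=81
Txn 4: credit+=199
Txn 5: credit+=220
Txn 6: credit+=59
Txn 7: credit+=250
Total credits = 1140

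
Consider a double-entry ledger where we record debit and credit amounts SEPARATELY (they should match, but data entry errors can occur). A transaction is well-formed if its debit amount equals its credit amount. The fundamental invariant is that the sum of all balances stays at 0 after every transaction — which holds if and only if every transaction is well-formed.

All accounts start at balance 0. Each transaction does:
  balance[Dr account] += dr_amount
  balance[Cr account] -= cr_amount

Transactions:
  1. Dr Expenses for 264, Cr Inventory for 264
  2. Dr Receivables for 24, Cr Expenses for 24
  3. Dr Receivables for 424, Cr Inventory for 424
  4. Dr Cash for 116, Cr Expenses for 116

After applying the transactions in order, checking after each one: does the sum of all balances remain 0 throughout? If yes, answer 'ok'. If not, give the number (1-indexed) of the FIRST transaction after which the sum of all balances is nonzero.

Answer: ok

Derivation:
After txn 1: dr=264 cr=264 sum_balances=0
After txn 2: dr=24 cr=24 sum_balances=0
After txn 3: dr=424 cr=424 sum_balances=0
After txn 4: dr=116 cr=116 sum_balances=0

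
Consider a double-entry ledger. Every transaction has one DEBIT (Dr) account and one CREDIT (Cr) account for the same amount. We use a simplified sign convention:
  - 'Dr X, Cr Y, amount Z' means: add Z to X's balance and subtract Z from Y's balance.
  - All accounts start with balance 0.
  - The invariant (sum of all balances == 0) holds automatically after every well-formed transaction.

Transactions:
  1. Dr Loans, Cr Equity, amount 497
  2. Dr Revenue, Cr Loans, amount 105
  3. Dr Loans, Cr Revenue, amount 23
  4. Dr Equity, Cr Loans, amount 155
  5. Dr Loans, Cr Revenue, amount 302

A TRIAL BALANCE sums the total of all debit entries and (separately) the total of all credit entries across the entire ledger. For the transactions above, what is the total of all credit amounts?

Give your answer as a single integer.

Answer: 1082

Derivation:
Txn 1: credit+=497
Txn 2: credit+=105
Txn 3: credit+=23
Txn 4: credit+=155
Txn 5: credit+=302
Total credits = 1082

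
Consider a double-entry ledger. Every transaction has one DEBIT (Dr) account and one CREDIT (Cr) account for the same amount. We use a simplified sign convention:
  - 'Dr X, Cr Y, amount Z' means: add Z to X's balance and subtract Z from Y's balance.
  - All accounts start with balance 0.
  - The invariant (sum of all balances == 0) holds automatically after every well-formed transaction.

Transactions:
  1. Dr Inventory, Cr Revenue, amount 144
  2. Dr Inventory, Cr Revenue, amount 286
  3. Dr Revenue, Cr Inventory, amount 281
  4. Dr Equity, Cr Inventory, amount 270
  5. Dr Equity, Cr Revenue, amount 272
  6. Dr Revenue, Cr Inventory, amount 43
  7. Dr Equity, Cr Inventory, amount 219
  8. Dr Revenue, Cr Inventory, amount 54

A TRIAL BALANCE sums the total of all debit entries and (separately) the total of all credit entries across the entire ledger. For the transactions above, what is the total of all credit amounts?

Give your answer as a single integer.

Answer: 1569

Derivation:
Txn 1: credit+=144
Txn 2: credit+=286
Txn 3: credit+=281
Txn 4: credit+=270
Txn 5: credit+=272
Txn 6: credit+=43
Txn 7: credit+=219
Txn 8: credit+=54
Total credits = 1569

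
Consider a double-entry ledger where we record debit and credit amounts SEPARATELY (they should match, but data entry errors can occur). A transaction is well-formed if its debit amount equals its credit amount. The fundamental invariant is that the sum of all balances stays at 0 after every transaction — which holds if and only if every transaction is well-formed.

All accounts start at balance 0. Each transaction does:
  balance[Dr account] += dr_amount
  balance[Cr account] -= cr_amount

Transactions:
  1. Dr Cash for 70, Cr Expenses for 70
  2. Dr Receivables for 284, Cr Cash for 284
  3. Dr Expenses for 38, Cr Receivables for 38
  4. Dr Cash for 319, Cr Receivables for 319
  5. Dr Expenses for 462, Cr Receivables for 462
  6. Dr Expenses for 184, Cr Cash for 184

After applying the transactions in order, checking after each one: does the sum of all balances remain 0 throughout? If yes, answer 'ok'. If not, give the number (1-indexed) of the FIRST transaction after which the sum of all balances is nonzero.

After txn 1: dr=70 cr=70 sum_balances=0
After txn 2: dr=284 cr=284 sum_balances=0
After txn 3: dr=38 cr=38 sum_balances=0
After txn 4: dr=319 cr=319 sum_balances=0
After txn 5: dr=462 cr=462 sum_balances=0
After txn 6: dr=184 cr=184 sum_balances=0

Answer: ok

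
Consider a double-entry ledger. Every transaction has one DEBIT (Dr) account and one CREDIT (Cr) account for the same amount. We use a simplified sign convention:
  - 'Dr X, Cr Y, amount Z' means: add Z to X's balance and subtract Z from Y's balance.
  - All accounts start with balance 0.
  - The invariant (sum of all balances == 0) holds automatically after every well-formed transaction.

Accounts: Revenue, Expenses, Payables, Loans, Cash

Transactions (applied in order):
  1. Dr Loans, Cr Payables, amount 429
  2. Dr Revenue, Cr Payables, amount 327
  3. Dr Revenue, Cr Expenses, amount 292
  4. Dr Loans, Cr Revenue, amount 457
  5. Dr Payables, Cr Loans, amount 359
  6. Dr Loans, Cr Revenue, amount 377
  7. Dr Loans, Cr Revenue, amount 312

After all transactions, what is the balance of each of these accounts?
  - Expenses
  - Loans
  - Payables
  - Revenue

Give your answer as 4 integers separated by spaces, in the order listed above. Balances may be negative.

Answer: -292 1216 -397 -527

Derivation:
After txn 1 (Dr Loans, Cr Payables, amount 429): Loans=429 Payables=-429
After txn 2 (Dr Revenue, Cr Payables, amount 327): Loans=429 Payables=-756 Revenue=327
After txn 3 (Dr Revenue, Cr Expenses, amount 292): Expenses=-292 Loans=429 Payables=-756 Revenue=619
After txn 4 (Dr Loans, Cr Revenue, amount 457): Expenses=-292 Loans=886 Payables=-756 Revenue=162
After txn 5 (Dr Payables, Cr Loans, amount 359): Expenses=-292 Loans=527 Payables=-397 Revenue=162
After txn 6 (Dr Loans, Cr Revenue, amount 377): Expenses=-292 Loans=904 Payables=-397 Revenue=-215
After txn 7 (Dr Loans, Cr Revenue, amount 312): Expenses=-292 Loans=1216 Payables=-397 Revenue=-527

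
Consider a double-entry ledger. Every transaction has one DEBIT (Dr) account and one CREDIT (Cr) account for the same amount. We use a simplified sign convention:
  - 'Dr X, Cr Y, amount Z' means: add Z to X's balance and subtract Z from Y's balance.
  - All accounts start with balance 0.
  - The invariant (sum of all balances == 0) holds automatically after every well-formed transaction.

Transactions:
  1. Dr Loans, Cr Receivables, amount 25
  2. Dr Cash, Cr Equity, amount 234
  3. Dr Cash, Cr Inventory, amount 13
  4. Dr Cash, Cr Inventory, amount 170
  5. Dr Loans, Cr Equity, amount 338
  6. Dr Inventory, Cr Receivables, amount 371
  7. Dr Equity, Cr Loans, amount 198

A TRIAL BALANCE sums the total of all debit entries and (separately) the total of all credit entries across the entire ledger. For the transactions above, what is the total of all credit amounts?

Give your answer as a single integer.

Txn 1: credit+=25
Txn 2: credit+=234
Txn 3: credit+=13
Txn 4: credit+=170
Txn 5: credit+=338
Txn 6: credit+=371
Txn 7: credit+=198
Total credits = 1349

Answer: 1349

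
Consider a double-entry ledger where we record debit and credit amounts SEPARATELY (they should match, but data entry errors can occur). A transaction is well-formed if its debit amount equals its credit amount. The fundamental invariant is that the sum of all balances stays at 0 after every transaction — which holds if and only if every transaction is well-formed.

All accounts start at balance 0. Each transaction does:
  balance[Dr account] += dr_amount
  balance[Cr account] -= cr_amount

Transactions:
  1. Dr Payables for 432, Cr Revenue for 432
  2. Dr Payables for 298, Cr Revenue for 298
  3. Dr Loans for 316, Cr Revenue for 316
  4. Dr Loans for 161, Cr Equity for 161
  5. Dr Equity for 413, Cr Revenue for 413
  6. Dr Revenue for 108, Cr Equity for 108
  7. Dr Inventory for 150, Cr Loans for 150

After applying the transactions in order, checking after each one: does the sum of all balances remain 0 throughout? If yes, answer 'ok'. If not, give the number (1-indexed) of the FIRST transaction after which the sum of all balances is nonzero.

Answer: ok

Derivation:
After txn 1: dr=432 cr=432 sum_balances=0
After txn 2: dr=298 cr=298 sum_balances=0
After txn 3: dr=316 cr=316 sum_balances=0
After txn 4: dr=161 cr=161 sum_balances=0
After txn 5: dr=413 cr=413 sum_balances=0
After txn 6: dr=108 cr=108 sum_balances=0
After txn 7: dr=150 cr=150 sum_balances=0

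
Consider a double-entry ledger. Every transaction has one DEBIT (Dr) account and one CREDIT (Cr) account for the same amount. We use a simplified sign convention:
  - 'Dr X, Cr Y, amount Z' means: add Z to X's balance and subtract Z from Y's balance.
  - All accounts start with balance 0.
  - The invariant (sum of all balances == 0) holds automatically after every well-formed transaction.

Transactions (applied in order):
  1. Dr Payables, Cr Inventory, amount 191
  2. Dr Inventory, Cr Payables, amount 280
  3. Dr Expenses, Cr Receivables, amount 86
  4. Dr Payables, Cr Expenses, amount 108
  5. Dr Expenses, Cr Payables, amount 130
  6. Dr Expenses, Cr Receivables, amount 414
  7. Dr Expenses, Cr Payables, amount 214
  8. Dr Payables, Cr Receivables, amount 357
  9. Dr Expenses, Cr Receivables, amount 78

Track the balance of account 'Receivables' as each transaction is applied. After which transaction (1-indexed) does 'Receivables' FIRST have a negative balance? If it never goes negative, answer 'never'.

Answer: 3

Derivation:
After txn 1: Receivables=0
After txn 2: Receivables=0
After txn 3: Receivables=-86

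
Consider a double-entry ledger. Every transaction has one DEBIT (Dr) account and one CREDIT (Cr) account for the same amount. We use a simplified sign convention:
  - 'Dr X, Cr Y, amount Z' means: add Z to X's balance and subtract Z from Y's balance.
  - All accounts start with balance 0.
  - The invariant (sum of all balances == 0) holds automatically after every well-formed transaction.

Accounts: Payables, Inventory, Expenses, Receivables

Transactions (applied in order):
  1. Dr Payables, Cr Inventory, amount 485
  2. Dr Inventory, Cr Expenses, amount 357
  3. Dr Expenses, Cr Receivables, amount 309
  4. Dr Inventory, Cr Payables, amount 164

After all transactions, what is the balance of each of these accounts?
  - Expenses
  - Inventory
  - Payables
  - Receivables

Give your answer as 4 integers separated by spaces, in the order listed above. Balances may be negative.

After txn 1 (Dr Payables, Cr Inventory, amount 485): Inventory=-485 Payables=485
After txn 2 (Dr Inventory, Cr Expenses, amount 357): Expenses=-357 Inventory=-128 Payables=485
After txn 3 (Dr Expenses, Cr Receivables, amount 309): Expenses=-48 Inventory=-128 Payables=485 Receivables=-309
After txn 4 (Dr Inventory, Cr Payables, amount 164): Expenses=-48 Inventory=36 Payables=321 Receivables=-309

Answer: -48 36 321 -309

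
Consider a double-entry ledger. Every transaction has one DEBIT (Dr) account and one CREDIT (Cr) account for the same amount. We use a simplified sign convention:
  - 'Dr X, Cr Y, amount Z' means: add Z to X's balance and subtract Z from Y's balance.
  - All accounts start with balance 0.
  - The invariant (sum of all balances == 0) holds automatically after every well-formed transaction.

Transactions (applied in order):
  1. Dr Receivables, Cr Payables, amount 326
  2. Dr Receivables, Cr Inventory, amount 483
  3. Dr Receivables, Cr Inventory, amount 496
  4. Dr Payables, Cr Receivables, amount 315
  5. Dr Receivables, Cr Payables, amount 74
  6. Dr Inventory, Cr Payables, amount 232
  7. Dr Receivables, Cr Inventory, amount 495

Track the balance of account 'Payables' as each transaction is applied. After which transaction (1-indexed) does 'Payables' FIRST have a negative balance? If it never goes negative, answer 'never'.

After txn 1: Payables=-326

Answer: 1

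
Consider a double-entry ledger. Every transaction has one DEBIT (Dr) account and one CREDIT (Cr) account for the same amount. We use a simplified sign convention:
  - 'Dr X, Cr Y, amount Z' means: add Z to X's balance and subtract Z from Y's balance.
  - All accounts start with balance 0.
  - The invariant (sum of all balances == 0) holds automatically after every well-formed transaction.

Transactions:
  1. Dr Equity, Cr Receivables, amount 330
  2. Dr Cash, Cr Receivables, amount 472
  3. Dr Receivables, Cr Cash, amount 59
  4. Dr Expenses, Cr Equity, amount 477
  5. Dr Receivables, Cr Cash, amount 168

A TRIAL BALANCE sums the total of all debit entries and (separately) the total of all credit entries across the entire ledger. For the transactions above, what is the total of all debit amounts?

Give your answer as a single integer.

Txn 1: debit+=330
Txn 2: debit+=472
Txn 3: debit+=59
Txn 4: debit+=477
Txn 5: debit+=168
Total debits = 1506

Answer: 1506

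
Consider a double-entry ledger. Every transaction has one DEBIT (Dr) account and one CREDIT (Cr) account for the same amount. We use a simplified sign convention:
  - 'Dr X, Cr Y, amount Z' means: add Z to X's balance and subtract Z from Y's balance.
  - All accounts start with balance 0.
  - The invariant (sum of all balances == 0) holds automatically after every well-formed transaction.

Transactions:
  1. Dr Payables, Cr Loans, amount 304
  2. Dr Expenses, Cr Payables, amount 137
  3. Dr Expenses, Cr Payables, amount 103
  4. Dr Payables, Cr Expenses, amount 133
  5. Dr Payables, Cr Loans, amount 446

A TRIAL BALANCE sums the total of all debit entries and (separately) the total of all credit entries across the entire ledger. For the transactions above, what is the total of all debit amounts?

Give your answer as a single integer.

Txn 1: debit+=304
Txn 2: debit+=137
Txn 3: debit+=103
Txn 4: debit+=133
Txn 5: debit+=446
Total debits = 1123

Answer: 1123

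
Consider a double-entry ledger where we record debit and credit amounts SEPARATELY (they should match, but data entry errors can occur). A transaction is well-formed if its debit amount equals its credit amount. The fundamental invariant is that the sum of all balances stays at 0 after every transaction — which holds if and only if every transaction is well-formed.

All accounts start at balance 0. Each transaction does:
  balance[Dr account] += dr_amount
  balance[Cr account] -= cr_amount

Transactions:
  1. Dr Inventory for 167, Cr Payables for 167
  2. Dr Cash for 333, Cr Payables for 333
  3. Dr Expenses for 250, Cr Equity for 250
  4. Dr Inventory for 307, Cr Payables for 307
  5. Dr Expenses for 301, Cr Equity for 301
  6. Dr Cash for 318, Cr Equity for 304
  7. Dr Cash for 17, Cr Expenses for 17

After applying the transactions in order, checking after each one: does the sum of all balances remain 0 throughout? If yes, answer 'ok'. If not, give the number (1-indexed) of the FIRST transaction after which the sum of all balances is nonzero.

After txn 1: dr=167 cr=167 sum_balances=0
After txn 2: dr=333 cr=333 sum_balances=0
After txn 3: dr=250 cr=250 sum_balances=0
After txn 4: dr=307 cr=307 sum_balances=0
After txn 5: dr=301 cr=301 sum_balances=0
After txn 6: dr=318 cr=304 sum_balances=14
After txn 7: dr=17 cr=17 sum_balances=14

Answer: 6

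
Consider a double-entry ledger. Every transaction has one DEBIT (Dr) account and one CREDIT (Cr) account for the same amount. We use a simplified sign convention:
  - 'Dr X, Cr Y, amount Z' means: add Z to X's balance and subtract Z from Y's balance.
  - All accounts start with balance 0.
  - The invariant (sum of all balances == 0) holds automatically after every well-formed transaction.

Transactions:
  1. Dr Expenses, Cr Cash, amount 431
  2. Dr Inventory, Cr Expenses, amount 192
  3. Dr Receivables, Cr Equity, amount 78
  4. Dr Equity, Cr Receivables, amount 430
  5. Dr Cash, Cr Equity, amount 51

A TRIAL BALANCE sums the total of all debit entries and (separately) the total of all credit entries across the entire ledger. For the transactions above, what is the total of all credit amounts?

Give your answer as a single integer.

Answer: 1182

Derivation:
Txn 1: credit+=431
Txn 2: credit+=192
Txn 3: credit+=78
Txn 4: credit+=430
Txn 5: credit+=51
Total credits = 1182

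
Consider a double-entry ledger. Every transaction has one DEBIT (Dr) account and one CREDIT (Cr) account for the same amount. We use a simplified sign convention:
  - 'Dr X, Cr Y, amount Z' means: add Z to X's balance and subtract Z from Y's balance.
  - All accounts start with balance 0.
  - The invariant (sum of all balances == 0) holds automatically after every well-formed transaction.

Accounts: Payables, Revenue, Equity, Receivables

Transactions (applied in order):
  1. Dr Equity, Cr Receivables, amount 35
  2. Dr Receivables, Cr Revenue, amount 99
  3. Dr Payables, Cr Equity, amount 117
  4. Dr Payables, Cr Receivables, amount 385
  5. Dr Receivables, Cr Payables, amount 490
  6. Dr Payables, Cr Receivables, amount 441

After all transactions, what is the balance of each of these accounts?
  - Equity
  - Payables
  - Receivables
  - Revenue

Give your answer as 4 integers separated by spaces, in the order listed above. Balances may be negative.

Answer: -82 453 -272 -99

Derivation:
After txn 1 (Dr Equity, Cr Receivables, amount 35): Equity=35 Receivables=-35
After txn 2 (Dr Receivables, Cr Revenue, amount 99): Equity=35 Receivables=64 Revenue=-99
After txn 3 (Dr Payables, Cr Equity, amount 117): Equity=-82 Payables=117 Receivables=64 Revenue=-99
After txn 4 (Dr Payables, Cr Receivables, amount 385): Equity=-82 Payables=502 Receivables=-321 Revenue=-99
After txn 5 (Dr Receivables, Cr Payables, amount 490): Equity=-82 Payables=12 Receivables=169 Revenue=-99
After txn 6 (Dr Payables, Cr Receivables, amount 441): Equity=-82 Payables=453 Receivables=-272 Revenue=-99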